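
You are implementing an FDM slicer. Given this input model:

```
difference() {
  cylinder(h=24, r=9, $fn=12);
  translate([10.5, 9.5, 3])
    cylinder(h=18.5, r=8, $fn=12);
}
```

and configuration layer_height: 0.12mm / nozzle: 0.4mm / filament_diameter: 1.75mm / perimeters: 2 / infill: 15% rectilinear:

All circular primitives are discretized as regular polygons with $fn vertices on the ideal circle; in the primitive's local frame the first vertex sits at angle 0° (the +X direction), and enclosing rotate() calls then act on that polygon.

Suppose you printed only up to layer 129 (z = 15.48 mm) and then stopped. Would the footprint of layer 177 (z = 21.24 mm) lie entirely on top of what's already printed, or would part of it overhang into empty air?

entirely on top

Compare the two slices. At z = 15.48: the r=9 cylinder contributes a regular 12-gon of circumradius 9 (area = (12/2)·9.000²·sin(360°/12) = 243.00 mm²); the r=8 cylinder at (10.5, 9.5) gives a regular 12-gon of circumradius 8 (constant along its height) (area = (12/2)·8.000²·sin(360°/12) = 192.00 mm²); Taking the first minus the rest: starting from the r=9 cylinder (243.00 mm²), the r=8 cylinder at (10.5, 9.5) partially overlaps it — only the 14.36 mm² overlap (of its 192.00 mm²) is removed, clipping the outline — area = 228.64 mm². At z = 21.24: the r=9 cylinder gives a regular 12-gon of circumradius 9 (constant along its height) (area = (12/2)·9.000²·sin(360°/12) = 243.00 mm²); the cylinder at (10.5, 9.5): section is a regular 12-gon, circumradius r=8 (area = (12/2)·8.000²·sin(360°/12) = 192.00 mm²); Subtracting the remaining from the first: starting from the r=9 cylinder (243.00 mm²), the r=8 cylinder at (10.5, 9.5) partially overlaps it — only the 14.36 mm² overlap (of its 192.00 mm²) is removed, clipping the outline — area = 228.64 mm². Checking containment: the cross-section at z = 21.24 is a subset of the cross-section at z = 15.48.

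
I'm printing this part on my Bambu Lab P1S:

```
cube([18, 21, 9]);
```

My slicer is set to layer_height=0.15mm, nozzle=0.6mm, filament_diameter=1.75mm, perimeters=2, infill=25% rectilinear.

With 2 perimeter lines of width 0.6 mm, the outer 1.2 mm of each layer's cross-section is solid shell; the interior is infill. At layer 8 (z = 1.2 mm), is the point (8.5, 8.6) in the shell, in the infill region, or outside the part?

At z = 1.2 mm: the 18×21 cube contributes its full rectangle. Overall, the cross-section is a single solid region. The nearest boundary edge runs (0.00, 21.00)→(0.00, 0.00); distance from the point to it = 8.50 mm. The point is inside the cross-section and 8.50 mm from the nearest boundary — more than the 1.2 mm shell width (2 × 0.6), so it's in the infill interior.

infill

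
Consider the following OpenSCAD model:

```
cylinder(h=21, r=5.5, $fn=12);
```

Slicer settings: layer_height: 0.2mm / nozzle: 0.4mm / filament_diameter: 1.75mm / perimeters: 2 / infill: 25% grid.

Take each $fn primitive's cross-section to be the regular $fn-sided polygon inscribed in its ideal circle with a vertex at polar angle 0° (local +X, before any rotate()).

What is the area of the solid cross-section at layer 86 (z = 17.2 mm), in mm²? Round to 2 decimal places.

90.75 mm²

At z = 17.2 mm: the cylinder: section is a regular 12-gon, circumradius r=5.5 (area = (12/2)·5.500²·sin(360°/12) = 90.75 mm²). Overall, the cross-section is a single solid region. Net area = 90.75 mm².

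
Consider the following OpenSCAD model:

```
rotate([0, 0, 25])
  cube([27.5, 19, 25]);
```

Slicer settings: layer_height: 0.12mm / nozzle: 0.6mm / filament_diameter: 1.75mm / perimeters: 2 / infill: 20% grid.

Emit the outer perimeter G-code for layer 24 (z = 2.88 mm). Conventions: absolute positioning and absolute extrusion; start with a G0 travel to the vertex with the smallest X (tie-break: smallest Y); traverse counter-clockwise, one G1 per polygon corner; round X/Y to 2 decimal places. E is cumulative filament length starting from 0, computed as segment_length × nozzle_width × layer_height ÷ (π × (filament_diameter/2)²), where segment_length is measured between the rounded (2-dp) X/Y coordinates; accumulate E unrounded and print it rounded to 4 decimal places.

At z = 2.88 mm: the cube (footprint 27.5×19) is included at this height; (whole slice rotated 25° about Z — lengths, areas and connectivity unchanged). The outline is a single polygon with 4 vertices. Extrusion per mm of travel: 0.6 × 0.12 / (π × 0.875²) = 0.029934. Accumulating E over each segment gives final E = 2.7836.

G0 X-8.03 Y17.22 Z2.88
G1 X0.00 Y0.00 E0.5688
G1 X24.92 Y11.62 E1.3918
G1 X16.89 Y28.84 E1.9606
G1 X-8.03 Y17.22 E2.7836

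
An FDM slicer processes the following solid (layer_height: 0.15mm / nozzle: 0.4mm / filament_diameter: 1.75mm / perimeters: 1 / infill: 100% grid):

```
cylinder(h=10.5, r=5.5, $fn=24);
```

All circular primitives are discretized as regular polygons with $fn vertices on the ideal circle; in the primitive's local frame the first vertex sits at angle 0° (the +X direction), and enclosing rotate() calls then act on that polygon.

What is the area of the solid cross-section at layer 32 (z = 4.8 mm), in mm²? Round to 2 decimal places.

At z = 4.8 mm: the r=5.5 cylinder contributes a regular 24-gon of circumradius 5.5 (area = (24/2)·5.500²·sin(360°/24) = 93.95 mm²). Overall, the cross-section is a single solid region. Net area = 93.95 mm².

93.95 mm²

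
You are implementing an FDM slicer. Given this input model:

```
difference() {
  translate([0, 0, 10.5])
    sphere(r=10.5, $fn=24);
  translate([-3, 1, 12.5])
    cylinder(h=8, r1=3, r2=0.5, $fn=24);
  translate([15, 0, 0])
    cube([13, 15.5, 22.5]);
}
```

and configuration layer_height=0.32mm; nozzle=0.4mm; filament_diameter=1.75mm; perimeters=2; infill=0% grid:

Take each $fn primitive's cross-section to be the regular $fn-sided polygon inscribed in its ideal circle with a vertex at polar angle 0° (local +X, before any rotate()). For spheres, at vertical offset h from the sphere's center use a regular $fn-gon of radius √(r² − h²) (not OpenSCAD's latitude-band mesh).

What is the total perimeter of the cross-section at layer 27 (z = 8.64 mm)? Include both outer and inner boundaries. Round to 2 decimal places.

At z = 8.64 mm: the sphere: section is a regular 24-gon, circumradius = √(r²−h²) = √(10.5²−1.86²) = 10.334 (perimeter = 2·24·10.334·sin(180°/24) = 64.74 mm); the cone at (-3, 1) is absent (z outside [12.5, 20.5]); the cube at (15, 0) (footprint 13×15.5) is included at this height (perimeter 57.00 mm); Subtracting the remaining from the first: starting from the r=10.5 sphere, the 13×15.5 cube at (15, 0) misses the remaining region (no effect) — boundary = 64.74 mm. Overall, the cross-section is a single solid region. Total boundary length (outer) = 64.74 mm.

64.74 mm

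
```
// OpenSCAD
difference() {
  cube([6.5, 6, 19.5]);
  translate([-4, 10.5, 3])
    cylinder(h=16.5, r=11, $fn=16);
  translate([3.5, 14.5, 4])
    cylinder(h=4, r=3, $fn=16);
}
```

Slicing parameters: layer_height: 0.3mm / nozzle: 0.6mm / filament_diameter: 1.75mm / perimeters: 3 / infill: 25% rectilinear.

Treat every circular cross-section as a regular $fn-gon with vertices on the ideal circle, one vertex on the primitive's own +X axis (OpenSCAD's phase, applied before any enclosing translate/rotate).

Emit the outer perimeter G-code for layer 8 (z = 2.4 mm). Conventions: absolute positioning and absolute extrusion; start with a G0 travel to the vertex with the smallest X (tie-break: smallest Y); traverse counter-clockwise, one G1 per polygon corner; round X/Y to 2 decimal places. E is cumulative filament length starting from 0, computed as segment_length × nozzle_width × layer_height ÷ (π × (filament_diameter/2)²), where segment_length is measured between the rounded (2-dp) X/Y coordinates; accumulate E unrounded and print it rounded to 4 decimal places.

At z = 2.4 mm: the 6.5×6 cube contributes its full rectangle; the cylinder at (-4, 10.5) does not reach this height (z outside [3, 19.5]); the cylinder at (3.5, 14.5) is absent (z outside [4, 8]); After the difference (first − rest): none of the subtracted shapes is present at this height, so the 6.5×6 cube is unchanged — 1 connected region. The outline is a single polygon with 4 vertices. Extrusion per mm of travel: 0.6 × 0.3 / (π × 0.875²) = 0.074835. Accumulating E over each segment gives final E = 1.8709.

G0 X0.00 Y0.00 Z2.40
G1 X6.50 Y0.00 E0.4864
G1 X6.50 Y6.00 E0.9354
G1 X0.00 Y6.00 E1.4219
G1 X0.00 Y0.00 E1.8709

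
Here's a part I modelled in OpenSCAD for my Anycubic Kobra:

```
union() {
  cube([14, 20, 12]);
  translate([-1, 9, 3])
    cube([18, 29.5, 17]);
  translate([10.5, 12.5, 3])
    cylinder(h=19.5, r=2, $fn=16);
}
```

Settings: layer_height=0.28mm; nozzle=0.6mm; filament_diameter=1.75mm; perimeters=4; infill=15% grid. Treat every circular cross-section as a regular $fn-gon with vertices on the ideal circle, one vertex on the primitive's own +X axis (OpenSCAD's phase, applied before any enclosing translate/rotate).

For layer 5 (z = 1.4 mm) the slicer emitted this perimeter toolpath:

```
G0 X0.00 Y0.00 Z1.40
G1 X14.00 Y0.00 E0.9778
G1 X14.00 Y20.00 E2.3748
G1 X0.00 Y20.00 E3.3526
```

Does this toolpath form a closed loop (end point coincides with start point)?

Start point (G0): (0.00, 0.00). End point (last G1): the path does not return to the start — open.

no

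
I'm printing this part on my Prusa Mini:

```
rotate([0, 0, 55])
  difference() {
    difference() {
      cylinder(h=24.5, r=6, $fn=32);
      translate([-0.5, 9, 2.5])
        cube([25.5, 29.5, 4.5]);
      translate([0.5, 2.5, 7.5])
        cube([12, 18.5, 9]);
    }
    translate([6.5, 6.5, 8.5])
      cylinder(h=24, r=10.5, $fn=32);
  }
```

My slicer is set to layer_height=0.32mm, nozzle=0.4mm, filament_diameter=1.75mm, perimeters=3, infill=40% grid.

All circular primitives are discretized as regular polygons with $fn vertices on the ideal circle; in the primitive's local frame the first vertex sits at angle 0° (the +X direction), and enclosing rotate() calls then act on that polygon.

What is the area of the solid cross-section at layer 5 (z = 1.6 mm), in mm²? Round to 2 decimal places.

112.37 mm²

At z = 1.6 mm: the r=6 cylinder gives a regular 32-gon of circumradius 6 (constant along its height) (area = (32/2)·6.000²·sin(360°/32) = 112.37 mm²); the cube at (-0.5, 9) is not intersected at this z (z outside [2.5, 7]); the cube at (0.5, 2.5) is not intersected at this z (z outside [7.5, 16.5]); Subtracting the remaining from the first: none of the subtracted shapes is present at this height, so the r=6 cylinder is unchanged — area = 112.37 mm²; the cylinder at (6.5, 6.5) does not reach this height (z outside [8.5, 32.5]); Taking the first minus the rest: none of the subtracted shapes is present at this height, so that combined region is unchanged — area = 112.37 mm²; (rotated 55° about Z; rotation is an isometry so areas/perimeters/island counts are preserved). Overall, the cross-section is a single solid region. Net area = 112.37 mm².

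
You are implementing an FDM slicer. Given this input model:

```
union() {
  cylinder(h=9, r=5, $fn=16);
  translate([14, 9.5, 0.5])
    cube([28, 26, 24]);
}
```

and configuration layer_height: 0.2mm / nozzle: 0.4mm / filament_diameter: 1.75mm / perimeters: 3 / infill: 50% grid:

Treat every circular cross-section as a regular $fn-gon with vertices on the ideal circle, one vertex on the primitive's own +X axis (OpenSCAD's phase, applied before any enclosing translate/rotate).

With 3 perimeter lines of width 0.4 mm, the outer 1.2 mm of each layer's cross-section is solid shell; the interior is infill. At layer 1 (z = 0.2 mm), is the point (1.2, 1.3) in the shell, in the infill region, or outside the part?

At z = 0.2 mm: the r=5 cylinder gives a regular 16-gon of circumradius 5 (constant along its height); the cube at (14, 9.5) is not intersected at this z (z outside [0.5, 24.5]); Combining (union): only the r=5 cylinder is present, so the union is just that shape — 1 connected region. Overall, the cross-section is a single solid region. The nearest boundary edge runs (3.54, 3.54)→(1.91, 4.62); distance from the point to it = 3.16 mm. The point is inside the cross-section and 3.16 mm from the nearest boundary — more than the 1.2 mm shell width (3 × 0.4), so it's in the infill interior.

infill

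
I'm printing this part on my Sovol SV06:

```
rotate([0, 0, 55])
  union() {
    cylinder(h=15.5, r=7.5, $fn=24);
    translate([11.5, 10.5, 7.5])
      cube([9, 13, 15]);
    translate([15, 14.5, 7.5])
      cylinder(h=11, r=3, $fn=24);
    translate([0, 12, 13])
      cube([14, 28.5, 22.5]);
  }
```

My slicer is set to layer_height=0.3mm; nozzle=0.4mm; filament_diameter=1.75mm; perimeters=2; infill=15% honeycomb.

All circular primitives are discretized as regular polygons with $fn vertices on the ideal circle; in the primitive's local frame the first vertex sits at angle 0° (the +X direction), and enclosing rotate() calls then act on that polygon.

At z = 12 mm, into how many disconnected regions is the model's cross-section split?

2

At z = 12 mm: the r=7.5 cylinder gives a regular 24-gon of circumradius 7.5 (constant along its height); the 9×13 cube at (11.5, 10.5) contributes its full rectangle; the r=3 cylinder at (15, 14.5) gives a regular 24-gon of circumradius 3 (constant along its height); the cube at (0, 12) is absent (z outside [13, 35.5]); Taking the union: the regions partially overlap (shared area 27.95 mm²), so overlapping operands fuse into one piece — 2 connected regions; (whole slice rotated 55° about Z — lengths, areas and connectivity unchanged). The result has 2 disconnected regions.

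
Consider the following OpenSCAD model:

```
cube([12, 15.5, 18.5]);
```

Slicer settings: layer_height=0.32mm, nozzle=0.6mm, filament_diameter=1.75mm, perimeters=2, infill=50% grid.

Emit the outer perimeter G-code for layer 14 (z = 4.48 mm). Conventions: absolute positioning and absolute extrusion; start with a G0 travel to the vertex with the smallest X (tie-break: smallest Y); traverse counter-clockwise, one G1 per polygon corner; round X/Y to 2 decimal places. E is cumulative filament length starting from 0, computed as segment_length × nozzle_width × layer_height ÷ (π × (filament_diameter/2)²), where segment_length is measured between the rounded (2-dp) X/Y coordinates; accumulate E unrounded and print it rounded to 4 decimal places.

At z = 4.48 mm: the cube is present — its section is the full 12×15.5 rectangle. The outline is a single polygon with 4 vertices. Extrusion per mm of travel: 0.6 × 0.32 / (π × 0.875²) = 0.079824. Accumulating E over each segment gives final E = 4.3903.

G0 X0.00 Y0.00 Z4.48
G1 X12.00 Y0.00 E0.9579
G1 X12.00 Y15.50 E2.1952
G1 X0.00 Y15.50 E3.1531
G1 X0.00 Y0.00 E4.3903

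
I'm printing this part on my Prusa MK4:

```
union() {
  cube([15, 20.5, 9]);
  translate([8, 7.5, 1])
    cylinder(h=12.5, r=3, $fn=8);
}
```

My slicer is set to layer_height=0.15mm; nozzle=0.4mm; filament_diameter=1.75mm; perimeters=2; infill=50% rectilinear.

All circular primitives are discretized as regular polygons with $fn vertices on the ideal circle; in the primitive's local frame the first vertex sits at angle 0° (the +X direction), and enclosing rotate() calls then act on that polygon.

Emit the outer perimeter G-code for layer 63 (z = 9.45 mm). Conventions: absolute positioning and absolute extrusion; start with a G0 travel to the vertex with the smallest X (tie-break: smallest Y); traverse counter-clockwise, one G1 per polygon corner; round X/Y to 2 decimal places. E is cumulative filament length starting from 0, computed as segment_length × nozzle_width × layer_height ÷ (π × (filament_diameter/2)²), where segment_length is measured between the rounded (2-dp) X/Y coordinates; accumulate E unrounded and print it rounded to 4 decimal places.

G0 X5.00 Y7.50 Z9.45
G1 X5.88 Y5.38 E0.0573
G1 X8.00 Y4.50 E0.1145
G1 X10.12 Y5.38 E0.1718
G1 X11.00 Y7.50 E0.2290
G1 X10.12 Y9.62 E0.2863
G1 X8.00 Y10.50 E0.3436
G1 X5.88 Y9.62 E0.4008
G1 X5.00 Y7.50 E0.4581

At z = 9.45 mm: the cube is not intersected at this z (z outside [0, 9]); the r=3 cylinder at (8, 7.5) gives a regular 8-gon of circumradius 3 (constant along its height); Combining (union): only the r=3 cylinder at (8, 7.5) is present, so the union is just that shape — 1 connected region. The outline is a single polygon with 8 vertices. Extrusion per mm of travel: 0.4 × 0.15 / (π × 0.875²) = 0.024945. Accumulating E over each segment gives final E = 0.4581.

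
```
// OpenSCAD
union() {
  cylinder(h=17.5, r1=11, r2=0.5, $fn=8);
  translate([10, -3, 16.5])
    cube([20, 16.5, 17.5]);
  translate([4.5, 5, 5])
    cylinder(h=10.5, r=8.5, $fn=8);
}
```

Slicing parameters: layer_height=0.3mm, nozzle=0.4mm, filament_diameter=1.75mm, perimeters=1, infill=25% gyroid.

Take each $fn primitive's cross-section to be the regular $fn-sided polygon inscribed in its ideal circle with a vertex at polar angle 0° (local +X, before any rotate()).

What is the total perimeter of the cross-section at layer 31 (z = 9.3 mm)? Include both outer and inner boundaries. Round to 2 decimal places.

At z = 9.3 mm: the cone (r1=11→r2=0.5) has section circumradius 5.420 here — a regular 8-gon (perimeter = 2·8·5.420·sin(180°/8) = 33.19 mm); the cube at (10, -3) is not intersected at this z (z outside [16.5, 34]); the cylinder at (4.5, 5): section is a regular 8-gon, circumradius r=8.5 (perimeter = 2·8·8.500·sin(180°/8) = 52.04 mm); Merging all regions: the regions partially overlap (shared area 48.73 mm²), so the edge portions inside another operand are dropped and the merged outline is re-measured after clipping — boundary = 58.11 mm. Overall, the cross-section is a single solid region. Total boundary length (outer) = 58.11 mm.

58.11 mm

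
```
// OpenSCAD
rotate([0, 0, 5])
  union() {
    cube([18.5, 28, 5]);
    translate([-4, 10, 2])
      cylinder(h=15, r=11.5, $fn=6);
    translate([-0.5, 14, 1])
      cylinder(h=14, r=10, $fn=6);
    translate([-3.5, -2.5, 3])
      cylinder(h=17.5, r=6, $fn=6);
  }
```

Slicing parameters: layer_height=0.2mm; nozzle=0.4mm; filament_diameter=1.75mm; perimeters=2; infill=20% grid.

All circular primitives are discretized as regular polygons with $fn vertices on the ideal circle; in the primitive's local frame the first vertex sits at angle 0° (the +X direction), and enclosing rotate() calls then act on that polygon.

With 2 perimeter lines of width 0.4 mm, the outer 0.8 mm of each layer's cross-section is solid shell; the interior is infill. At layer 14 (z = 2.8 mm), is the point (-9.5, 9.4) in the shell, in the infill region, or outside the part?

At z = 2.8 mm: the cube (footprint 18.5×28) is included at this height; the cylinder at (-4, 10): section is a regular 6-gon, circumradius r=11.5; the cylinder at (-0.5, 14): section is a regular 6-gon, circumradius r=10; the cylinder at (-3.5, -2.5) is not intersected at this z (z outside [3, 20.5]); Merging all regions: the regions partially overlap (shared area 334.97 mm²), so overlapping operands fuse into one piece — 1 connected region; (rotated 5° about Z; rotation is an isometry so areas/perimeters/island counts are preserved). Overall, the cross-section is a single solid region. Undo the 5° rotation: the query point maps to (-8.645, 10.192) in the un-rotated model frame. The nearest boundary edge runs (-15.50, 10.00)→(-9.75, 19.96); distance from the point to it = 5.84 mm. The point is inside the cross-section and 5.84 mm from the nearest boundary — more than the 0.8 mm shell width (2 × 0.4), so it's in the infill interior.

infill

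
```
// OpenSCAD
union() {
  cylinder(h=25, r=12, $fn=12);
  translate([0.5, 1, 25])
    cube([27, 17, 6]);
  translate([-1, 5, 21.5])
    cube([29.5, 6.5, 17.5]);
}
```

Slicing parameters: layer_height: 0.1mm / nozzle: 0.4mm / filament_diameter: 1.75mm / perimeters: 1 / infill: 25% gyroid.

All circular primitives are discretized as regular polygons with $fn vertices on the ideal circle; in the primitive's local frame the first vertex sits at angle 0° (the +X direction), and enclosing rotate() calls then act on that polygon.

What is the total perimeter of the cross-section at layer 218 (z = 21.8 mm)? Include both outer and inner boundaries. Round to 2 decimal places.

At z = 21.8 mm: the cylinder: section is a regular 12-gon, circumradius r=12 (perimeter = 2·12·12.000·sin(180°/12) = 74.54 mm); the cube at (0.5, 1) is not intersected at this z (z outside [25, 31]); the cube at (-1, 5) is present — its section is the full 29.5×6.5 rectangle (perimeter 72.00 mm); Combining (union): the regions partially overlap (shared area 57.38 mm²), so the edge portions inside another operand are dropped and the merged outline is re-measured after clipping — boundary = 113.99 mm. Overall, the cross-section is a single solid region. Total boundary length (outer) = 113.99 mm.

113.99 mm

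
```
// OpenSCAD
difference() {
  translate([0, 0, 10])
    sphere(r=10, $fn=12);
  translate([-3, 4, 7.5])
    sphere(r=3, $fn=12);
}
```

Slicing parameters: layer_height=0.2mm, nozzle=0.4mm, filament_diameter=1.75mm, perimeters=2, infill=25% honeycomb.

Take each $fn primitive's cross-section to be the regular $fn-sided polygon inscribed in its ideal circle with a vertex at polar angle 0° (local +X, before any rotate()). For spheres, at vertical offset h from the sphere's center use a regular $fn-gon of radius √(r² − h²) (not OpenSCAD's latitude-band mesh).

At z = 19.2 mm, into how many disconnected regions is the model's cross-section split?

1

At z = 19.2 mm: the sphere: section is a regular 12-gon, circumradius = √(r²−h²) = √(10²−9.2²) = 3.919; the sphere at (-3, 4) is not intersected at this z (|z−center|=11.700 > r=3); After the difference (first − rest): none of the subtracted shapes is present at this height, so the r=10 sphere is unchanged — 1 connected region. The result has 1 disconnected region.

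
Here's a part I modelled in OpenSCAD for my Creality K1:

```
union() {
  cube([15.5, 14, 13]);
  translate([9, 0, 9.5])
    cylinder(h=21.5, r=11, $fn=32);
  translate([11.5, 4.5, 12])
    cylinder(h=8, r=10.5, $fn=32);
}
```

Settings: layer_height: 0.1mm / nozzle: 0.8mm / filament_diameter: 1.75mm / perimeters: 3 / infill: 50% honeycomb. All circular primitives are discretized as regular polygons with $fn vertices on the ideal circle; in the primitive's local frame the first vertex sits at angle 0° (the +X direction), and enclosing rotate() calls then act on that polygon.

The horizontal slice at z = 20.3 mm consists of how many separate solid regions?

1

At z = 20.3 mm: the cube is absent (z outside [0, 13]); the cylinder at (9, 0): section is a regular 32-gon, circumradius r=11; the cylinder at (11.5, 4.5) is not intersected at this z (z outside [12, 20]); Merging all regions: only the r=11 cylinder at (9, 0) is present, so the union is just that shape — 1 connected region. The result has 1 disconnected region.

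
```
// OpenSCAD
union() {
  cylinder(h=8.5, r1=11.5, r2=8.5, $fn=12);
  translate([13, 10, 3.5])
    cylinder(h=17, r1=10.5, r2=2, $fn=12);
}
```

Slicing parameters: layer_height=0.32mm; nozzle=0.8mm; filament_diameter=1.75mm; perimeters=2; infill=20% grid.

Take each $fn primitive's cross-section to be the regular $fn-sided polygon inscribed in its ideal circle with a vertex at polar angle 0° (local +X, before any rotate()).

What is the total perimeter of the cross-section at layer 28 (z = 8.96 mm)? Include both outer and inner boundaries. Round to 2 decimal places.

48.26 mm

At z = 8.96 mm: the cone does not reach this height (z outside [0, 8.5]); the cone at (13, 10) contributes a regular 12-gon of circumradius 7.770 (interpolated between r1=10.5 and r2=2 at t=0.321) (perimeter = 2·12·7.770·sin(180°/12) = 48.26 mm); Combining (union): only the cone at (13, 10) is present, so the union is just that shape — boundary = 48.26 mm. Overall, the cross-section is a single solid region. Total boundary length (outer) = 48.26 mm.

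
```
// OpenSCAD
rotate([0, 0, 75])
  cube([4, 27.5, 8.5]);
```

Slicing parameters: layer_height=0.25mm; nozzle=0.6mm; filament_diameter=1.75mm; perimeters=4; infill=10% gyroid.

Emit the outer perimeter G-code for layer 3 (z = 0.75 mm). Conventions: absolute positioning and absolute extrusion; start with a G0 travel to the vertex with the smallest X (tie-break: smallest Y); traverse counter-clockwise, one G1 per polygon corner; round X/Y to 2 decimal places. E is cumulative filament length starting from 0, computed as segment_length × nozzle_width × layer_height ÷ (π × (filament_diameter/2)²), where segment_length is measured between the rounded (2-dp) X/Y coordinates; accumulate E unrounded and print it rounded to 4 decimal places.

G0 X-26.56 Y7.12 Z0.75
G1 X0.00 Y0.00 E1.7148
G1 X1.04 Y3.86 E1.9641
G1 X-25.53 Y10.98 E3.6796
G1 X-26.56 Y7.12 E3.9287

At z = 0.75 mm: the 4×27.5 cube contributes its full rectangle; (rotated 75° about Z; rotation is an isometry so areas/perimeters/island counts are preserved). The outline is a single polygon with 4 vertices. Extrusion per mm of travel: 0.6 × 0.25 / (π × 0.875²) = 0.062363. Accumulating E over each segment gives final E = 3.9287.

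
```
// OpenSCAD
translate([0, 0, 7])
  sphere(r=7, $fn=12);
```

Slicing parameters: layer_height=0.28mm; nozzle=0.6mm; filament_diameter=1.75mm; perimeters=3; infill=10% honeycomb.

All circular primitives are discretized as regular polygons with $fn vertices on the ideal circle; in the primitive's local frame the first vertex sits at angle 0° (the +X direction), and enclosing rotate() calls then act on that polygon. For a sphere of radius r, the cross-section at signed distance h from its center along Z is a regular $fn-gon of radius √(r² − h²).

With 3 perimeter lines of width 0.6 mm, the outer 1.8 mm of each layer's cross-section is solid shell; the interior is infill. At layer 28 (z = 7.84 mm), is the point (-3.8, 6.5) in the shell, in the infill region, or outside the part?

At z = 7.84 mm: the r=7 sphere slices to a regular 12-gon of circumradius 6.949 (√(r²−h²) with h=0.84 from center). Overall, the cross-section is a single solid region. The nearest boundary edge runs (0.00, 6.95)→(-3.47, 6.02); distance from the point to it = 0.58 mm. The point is not inside any of the regions above, so it lies outside the cross-section (0.58 mm from the nearest boundary).

outside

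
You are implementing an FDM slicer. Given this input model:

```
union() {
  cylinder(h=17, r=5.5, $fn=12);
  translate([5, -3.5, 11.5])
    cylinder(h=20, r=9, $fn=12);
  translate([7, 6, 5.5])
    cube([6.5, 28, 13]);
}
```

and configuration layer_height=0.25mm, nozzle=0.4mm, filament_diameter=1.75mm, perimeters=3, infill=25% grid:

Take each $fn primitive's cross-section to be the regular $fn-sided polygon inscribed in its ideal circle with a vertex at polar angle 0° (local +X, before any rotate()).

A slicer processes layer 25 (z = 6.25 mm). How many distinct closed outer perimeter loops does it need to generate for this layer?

2

At z = 6.25 mm: the cylinder: section is a regular 12-gon, circumradius r=5.5; the cylinder at (5, -3.5) is absent (z outside [11.5, 31.5]); the cube at (7, 6) is present — its section is the full 6.5×28 rectangle; Combining (union): the 2 present regions are separate (no shared area or edge), so areas and boundary lengths simply add and each stays a separate island — 2 connected regions. The result has 2 disconnected regions.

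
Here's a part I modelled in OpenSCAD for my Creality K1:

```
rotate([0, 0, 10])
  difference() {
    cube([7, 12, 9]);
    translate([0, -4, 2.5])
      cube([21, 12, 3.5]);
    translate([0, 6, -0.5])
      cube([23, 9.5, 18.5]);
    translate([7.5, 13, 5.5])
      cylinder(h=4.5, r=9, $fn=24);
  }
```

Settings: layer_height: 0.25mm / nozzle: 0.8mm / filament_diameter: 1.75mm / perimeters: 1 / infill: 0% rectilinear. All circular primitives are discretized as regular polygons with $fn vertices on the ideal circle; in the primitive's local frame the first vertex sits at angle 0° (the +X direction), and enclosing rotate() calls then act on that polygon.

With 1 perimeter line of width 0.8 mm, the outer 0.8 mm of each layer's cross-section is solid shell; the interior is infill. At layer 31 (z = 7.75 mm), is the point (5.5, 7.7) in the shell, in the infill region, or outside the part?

outside

At z = 7.75 mm: the cube is present — its section is the full 7×12 rectangle; the cube at (0, -4) is absent (z outside [2.5, 6]); the cube at (0, 6) (footprint 23×9.5) is included at this height; the cylinder at (7.5, 13): section is a regular 24-gon, circumradius r=9; After the difference (first − rest): starting from the 7×12 cube, the 23×9.5 cube at (0, 6) partially overlaps it — only the 42.00 mm² overlap (of its 218.50 mm²) is removed, clipping the outline; the r=9 cylinder at (7.5, 13) partially overlaps it — only the 6.43 mm² overlap (of its 251.57 mm²) is removed, clipping the outline — 1 connected region; (rotated 10° about Z; rotation is an isometry so areas/perimeters/island counts are preserved). Overall, the cross-section is a single solid region. Undo the 10° rotation: the query point maps to (6.754, 6.628) in the un-rotated model frame. The nearest boundary edge runs (5.17, 4.31)→(7.00, 4.07); distance from the point to it = 2.51 mm. The point is not inside any of the regions above, so it lies outside the cross-section (2.51 mm from the nearest boundary).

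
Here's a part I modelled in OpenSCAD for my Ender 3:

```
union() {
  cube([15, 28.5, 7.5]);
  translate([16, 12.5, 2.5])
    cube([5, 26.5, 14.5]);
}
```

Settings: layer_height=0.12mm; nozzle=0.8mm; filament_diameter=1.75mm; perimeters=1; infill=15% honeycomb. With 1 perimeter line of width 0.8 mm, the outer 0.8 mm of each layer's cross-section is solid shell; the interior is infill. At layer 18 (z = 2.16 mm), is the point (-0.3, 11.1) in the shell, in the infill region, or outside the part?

At z = 2.16 mm: the cube (footprint 15×28.5) is included at this height; the cube at (16, 12.5) is not intersected at this z (z outside [2.5, 17]); Combining (union): only the 15×28.5 cube is present, so the union is just that shape — 1 connected region. Overall, the cross-section is a single solid region. The nearest boundary edge runs (0.00, 28.50)→(0.00, 0.00); distance from the point to it = 0.30 mm. The point is not inside any of the regions above, so it lies outside the cross-section (0.30 mm from the nearest boundary).

outside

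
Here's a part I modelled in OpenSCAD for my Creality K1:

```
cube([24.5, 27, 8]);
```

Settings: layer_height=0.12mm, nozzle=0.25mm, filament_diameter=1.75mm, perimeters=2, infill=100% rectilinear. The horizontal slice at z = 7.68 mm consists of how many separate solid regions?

1

At z = 7.68 mm: the cube (footprint 24.5×27) is included at this height. The result has 1 disconnected region.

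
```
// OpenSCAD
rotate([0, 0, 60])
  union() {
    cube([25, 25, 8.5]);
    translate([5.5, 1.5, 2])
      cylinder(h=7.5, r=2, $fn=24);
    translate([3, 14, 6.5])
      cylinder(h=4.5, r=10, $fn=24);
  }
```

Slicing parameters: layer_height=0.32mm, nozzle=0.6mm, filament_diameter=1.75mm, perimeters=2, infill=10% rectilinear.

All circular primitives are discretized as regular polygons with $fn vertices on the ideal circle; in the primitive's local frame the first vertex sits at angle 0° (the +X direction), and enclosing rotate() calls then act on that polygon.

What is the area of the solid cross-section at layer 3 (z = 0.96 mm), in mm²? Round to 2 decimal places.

625.00 mm²

At z = 0.96 mm: the 25×25 cube contributes its full rectangle (area 625.00 mm²); the cylinder at (5.5, 1.5) is absent (z outside [2, 9.5]); the cylinder at (3, 14) does not reach this height (z outside [6.5, 11]); Merging all regions: only the 25×25 cube is present, so the union is just that shape — area = 625.00 mm²; (rotated 60° about Z; rotation is an isometry so areas/perimeters/island counts are preserved). Overall, the cross-section is a single solid region. Net area = 625.00 mm².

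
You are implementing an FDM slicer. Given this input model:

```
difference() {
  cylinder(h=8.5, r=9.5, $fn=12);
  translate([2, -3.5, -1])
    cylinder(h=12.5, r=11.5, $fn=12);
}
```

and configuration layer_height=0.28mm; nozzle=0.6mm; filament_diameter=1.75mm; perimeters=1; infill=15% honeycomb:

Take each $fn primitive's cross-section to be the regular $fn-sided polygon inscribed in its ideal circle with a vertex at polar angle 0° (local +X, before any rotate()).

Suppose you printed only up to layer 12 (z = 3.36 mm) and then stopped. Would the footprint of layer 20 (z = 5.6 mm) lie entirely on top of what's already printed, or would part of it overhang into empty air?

Compare the two slices. At z = 3.36: the cylinder: section is a regular 12-gon, circumradius r=9.5 (area = (12/2)·9.500²·sin(360°/12) = 270.75 mm²); the r=11.5 cylinder at (2, -3.5) gives a regular 12-gon of circumradius 11.5 (constant along its height) (area = (12/2)·11.500²·sin(360°/12) = 396.75 mm²); Subtracting the remaining from the first: starting from the r=9.5 cylinder (270.75 mm²), the r=11.5 cylinder at (2, -3.5) partially overlaps it — only the 241.07 mm² overlap (of its 396.75 mm²) is removed, clipping the outline — area = 29.68 mm². At z = 5.6: the r=9.5 cylinder contributes a regular 12-gon of circumradius 9.5 (area = (12/2)·9.500²·sin(360°/12) = 270.75 mm²); the cylinder at (2, -3.5): section is a regular 12-gon, circumradius r=11.5 (area = (12/2)·11.500²·sin(360°/12) = 396.75 mm²); Taking the first minus the rest: starting from the r=9.5 cylinder (270.75 mm²), the r=11.5 cylinder at (2, -3.5) partially overlaps it — only the 241.07 mm² overlap (of its 396.75 mm²) is removed, clipping the outline — area = 29.68 mm². Checking containment: the cross-section at z = 5.6 is a subset of the cross-section at z = 3.36.

entirely on top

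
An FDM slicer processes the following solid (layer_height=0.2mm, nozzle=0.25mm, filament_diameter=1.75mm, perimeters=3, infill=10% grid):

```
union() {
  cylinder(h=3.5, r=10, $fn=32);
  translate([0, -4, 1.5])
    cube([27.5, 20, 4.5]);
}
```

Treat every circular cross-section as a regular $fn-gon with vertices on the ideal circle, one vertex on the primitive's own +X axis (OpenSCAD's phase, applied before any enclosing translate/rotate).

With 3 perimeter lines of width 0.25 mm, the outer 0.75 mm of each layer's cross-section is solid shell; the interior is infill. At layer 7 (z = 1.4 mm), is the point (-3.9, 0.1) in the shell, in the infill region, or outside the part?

At z = 1.4 mm: the r=10 cylinder contributes a regular 32-gon of circumradius 10; the cube at (0, -4) is not intersected at this z (z outside [1.5, 6]); Taking the union: only the r=10 cylinder is present, so the union is just that shape — 1 connected region. Overall, the cross-section is a single solid region. The nearest boundary edge runs (-9.81, 1.95)→(-10.00, 0.00); distance from the point to it = 6.06 mm. The point is inside the cross-section and 6.06 mm from the nearest boundary — more than the 0.75 mm shell width (3 × 0.25), so it's in the infill interior.

infill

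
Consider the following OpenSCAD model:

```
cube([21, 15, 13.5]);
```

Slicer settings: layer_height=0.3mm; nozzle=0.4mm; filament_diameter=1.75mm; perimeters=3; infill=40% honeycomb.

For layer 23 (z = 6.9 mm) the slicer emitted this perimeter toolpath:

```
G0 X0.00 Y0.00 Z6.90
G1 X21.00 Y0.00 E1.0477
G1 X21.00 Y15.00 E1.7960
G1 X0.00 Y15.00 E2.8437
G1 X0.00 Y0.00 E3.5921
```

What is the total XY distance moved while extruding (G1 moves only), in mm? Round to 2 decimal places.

72.00 mm

Sum the Euclidean lengths of each G1 segment: total = 72.00 mm.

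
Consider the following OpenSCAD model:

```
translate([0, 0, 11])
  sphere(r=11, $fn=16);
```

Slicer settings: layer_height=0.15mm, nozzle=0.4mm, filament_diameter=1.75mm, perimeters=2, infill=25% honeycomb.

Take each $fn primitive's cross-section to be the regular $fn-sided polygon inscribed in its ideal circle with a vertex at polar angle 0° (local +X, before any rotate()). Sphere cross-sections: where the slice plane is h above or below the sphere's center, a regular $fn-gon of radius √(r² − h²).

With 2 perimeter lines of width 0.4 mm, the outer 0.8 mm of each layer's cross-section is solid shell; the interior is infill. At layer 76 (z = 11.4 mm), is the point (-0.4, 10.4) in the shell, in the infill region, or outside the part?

At z = 11.4 mm: the r=11 sphere slices to a regular 16-gon of circumradius 10.993 (√(r²−h²) with h=0.4 from center). Overall, the cross-section is a single solid region. The nearest boundary edge runs (0.00, 10.99)→(-4.21, 10.16); distance from the point to it = 0.50 mm. The point is inside the cross-section, 0.50 mm from the nearest boundary — within the 0.8 mm shell band (2 × 0.4).

shell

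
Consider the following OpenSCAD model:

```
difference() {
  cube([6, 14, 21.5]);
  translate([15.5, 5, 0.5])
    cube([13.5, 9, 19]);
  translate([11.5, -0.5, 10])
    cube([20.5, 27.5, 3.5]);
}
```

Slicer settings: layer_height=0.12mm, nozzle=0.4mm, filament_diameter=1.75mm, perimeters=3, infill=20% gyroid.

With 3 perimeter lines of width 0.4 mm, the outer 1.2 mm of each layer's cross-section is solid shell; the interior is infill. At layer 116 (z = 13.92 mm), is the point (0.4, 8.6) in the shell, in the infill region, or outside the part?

At z = 13.92 mm: the cube (footprint 6×14) is included at this height; the 13.5×9 cube at (15.5, 5) contributes its full rectangle; the cube at (11.5, -0.5) is not intersected at this z (z outside [10, 13.5]); Taking the first minus the rest: starting from the 6×14 cube, the 13.5×9 cube at (15.5, 5) misses the remaining region (no effect) — 1 connected region. Overall, the cross-section is a single solid region. The nearest boundary edge runs (0.00, 0.00)→(0.00, 14.00); distance from the point to it = 0.40 mm. The point is inside the cross-section, 0.40 mm from the nearest boundary — within the 1.2 mm shell band (3 × 0.4).

shell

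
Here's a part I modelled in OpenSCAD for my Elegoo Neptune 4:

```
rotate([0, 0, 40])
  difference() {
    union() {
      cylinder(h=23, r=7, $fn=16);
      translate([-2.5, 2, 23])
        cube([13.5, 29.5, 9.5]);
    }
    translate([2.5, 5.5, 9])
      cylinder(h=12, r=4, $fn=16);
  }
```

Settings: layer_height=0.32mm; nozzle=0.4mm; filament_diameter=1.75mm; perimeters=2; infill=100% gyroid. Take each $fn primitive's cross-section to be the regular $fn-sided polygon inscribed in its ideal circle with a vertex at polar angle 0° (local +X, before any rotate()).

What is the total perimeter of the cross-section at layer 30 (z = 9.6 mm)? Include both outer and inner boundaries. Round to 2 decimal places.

At z = 9.6 mm: the r=7 cylinder gives a regular 16-gon of circumradius 7 (constant along its height) (perimeter = 2·16·7.000·sin(180°/16) = 43.70 mm); the cube at (-2.5, 2) is not intersected at this z (z outside [23, 32.5]); Merging all regions: only the r=7 cylinder is present, so the union is just that shape — boundary = 43.70 mm; the cylinder at (2.5, 5.5): section is a regular 16-gon, circumradius r=4 (perimeter = 2·16·4.000·sin(180°/16) = 24.97 mm); After the difference (first − rest): starting from that combined region, the r=4 cylinder at (2.5, 5.5) partially overlaps it — only the 28.20 mm² overlap (of its 48.98 mm²) is removed, clipping the outline — boundary = 46.92 mm; (whole slice rotated 40° about Z — lengths, areas and connectivity unchanged). Overall, the cross-section is a single solid region. Total boundary length (outer) = 46.92 mm.

46.92 mm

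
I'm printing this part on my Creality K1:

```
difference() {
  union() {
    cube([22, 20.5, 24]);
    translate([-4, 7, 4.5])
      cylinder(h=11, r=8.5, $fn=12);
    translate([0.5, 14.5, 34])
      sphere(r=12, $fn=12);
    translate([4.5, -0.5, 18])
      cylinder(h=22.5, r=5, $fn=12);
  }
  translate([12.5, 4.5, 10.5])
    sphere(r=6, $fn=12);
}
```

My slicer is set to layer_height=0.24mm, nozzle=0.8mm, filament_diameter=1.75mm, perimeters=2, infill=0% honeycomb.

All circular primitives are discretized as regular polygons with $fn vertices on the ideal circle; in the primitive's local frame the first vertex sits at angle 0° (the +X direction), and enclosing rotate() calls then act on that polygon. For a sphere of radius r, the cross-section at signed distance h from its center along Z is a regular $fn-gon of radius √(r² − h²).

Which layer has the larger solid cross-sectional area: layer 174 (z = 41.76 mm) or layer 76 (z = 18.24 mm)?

layer 76 (z = 18.24 mm)

Layer 174 (z = 41.76): the cube is not intersected at this z (z outside [0, 24]); the cylinder at (-4, 7) does not reach this height (z outside [4.5, 15.5]); the sphere at (0.5, 14.5): section is a regular 12-gon, circumradius = √(r²−h²) = √(12²−7.76²) = 9.153 (area = (12/2)·9.153²·sin(360°/12) = 251.35 mm²); the cylinder at (4.5, -0.5) is absent (z outside [18, 40.5]); Taking the union: only the r=12 sphere at (0.5, 14.5) is present, so the union is just that shape — area = 251.35 mm²; the sphere at (12.5, 4.5) does not reach this height (|z−center|=31.260 > r=6); After the difference (first − rest): none of the subtracted shapes is present at this height, so that combined region is unchanged — area = 251.35 mm². So its area = 251.35 mm². Layer 76 (z = 18.24): the cube is present — its section is the full 22×20.5 rectangle (area 451.00 mm²); the cylinder at (-4, 7) is not intersected at this z (z outside [4.5, 15.5]); the sphere at (0.5, 14.5) does not reach this height (|z−center|=15.760 > r=12); the r=5 cylinder at (4.5, -0.5) gives a regular 12-gon of circumradius 5 (constant along its height) (area = (12/2)·5.000²·sin(360°/12) = 75.00 mm²); Taking the union: the regions partially overlap — summed areas 526.00 mm² minus the doubly-counted overlap 32.32 mm² gives 493.68 mm² — area = 493.68 mm²; the sphere at (12.5, 4.5) is absent (|z−center|=7.740 > r=6); After the difference (first − rest): none of the subtracted shapes is present at this height, so that combined region is unchanged — area = 493.68 mm². So its area = 493.68 mm². Layer 76 is larger (493.68 vs 251.35 mm²).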